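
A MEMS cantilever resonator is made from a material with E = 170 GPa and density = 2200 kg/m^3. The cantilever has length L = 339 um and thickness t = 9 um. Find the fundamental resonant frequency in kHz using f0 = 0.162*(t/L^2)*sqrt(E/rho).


Step 1: Convert units to SI.
t_SI = 9e-6 m, L_SI = 339e-6 m
Step 2: Calculate sqrt(E/rho).
sqrt(170e9 / 2200) = 8790.49 m/s
Step 3: Compute f0.
f0 = 0.162 * 9e-6 / (339e-6)^2 * 8790.49 = 111524.7 Hz = 111.52 kHz


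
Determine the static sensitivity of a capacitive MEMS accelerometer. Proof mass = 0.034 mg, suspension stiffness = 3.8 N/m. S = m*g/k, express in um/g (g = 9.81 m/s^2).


Step 1: Convert mass: m = 0.034 mg = 3.40e-08 kg
Step 2: S = m * g / k = 3.40e-08 * 9.81 / 3.8
Step 3: S = 8.78e-08 m/g
Step 4: Convert to um/g: S = 0.088 um/g


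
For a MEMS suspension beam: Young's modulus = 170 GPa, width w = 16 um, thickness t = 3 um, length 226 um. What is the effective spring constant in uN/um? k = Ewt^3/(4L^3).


Step 1: Convert E to consistent units (1 GPa = 1000 uN/um^2).
E = 170 GPa = 170000 uN/um^2
Step 2: Compute t^3 = 3^3 = 27
Step 3: Compute L^3 = 226^3 = 11543176
Step 4: k = 170000 * 16 * 27 / (4 * 11543176)
k = 1.5906 uN/um


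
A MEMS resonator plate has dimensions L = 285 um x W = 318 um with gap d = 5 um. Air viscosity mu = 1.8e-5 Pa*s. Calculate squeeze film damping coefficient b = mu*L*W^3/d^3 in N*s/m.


Step 1: Convert to SI.
L = 285e-6 m, W = 318e-6 m, d = 5e-6 m
Step 2: W^3 = (318e-6)^3 = 3.22e-11 m^3
Step 3: d^3 = (5e-6)^3 = 1.25e-16 m^3
Step 4: b = 1.8e-5 * 285e-6 * 3.22e-11 / 1.25e-16
b = 1.32e-03 N*s/m


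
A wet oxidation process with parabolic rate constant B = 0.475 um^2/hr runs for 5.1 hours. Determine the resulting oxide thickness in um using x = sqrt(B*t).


Step 1: Compute B*t = 0.475 * 5.1 = 2.4225
Step 2: x = sqrt(2.4225)
x = 1.556 um


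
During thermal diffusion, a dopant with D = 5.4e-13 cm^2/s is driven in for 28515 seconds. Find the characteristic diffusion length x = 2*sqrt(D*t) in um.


Step 1: Compute D*t = 5.4e-13 * 28515 = 1.53981e-08 cm^2
Step 2: sqrt(D*t) = 1.24089e-04 cm
Step 3: x = 2 * 1.24089e-04 cm = 2.48178e-04 cm
Step 4: Convert to um (1 cm = 1e4 um): x = 2.482 um


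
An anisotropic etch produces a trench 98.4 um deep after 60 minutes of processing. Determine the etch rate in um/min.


Step 1: Etch rate = depth / time
Step 2: rate = 98.4 / 60
rate = 1.64 um/min


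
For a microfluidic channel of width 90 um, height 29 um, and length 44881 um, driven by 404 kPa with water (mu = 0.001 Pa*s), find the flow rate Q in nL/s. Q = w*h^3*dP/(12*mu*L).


Step 1: Convert all dimensions to SI (meters).
w = 90e-6 m, h = 29e-6 m, L = 44881e-6 m, dP = 404e3 Pa
Step 2: Q = w * h^3 * dP / (12 * mu * L)
Q = 90e-6 * (29e-6)^3 * 404e3 / (12 * 0.001 * 44881e-6) = 1.64654687e-09 m^3/s
Step 3: Convert Q from m^3/s to nL/s (1 m^3 = 1e12 nL, so multiply by 1e12).
Q = 1646.547 nL/s


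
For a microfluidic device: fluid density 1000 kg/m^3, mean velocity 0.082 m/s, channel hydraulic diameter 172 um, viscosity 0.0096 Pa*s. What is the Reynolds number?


Step 1: Convert Dh to meters: Dh = 172e-6 m
Step 2: Re = rho * v * Dh / mu
Re = 1000 * 0.082 * 172e-6 / 0.0096
Re = 1.469


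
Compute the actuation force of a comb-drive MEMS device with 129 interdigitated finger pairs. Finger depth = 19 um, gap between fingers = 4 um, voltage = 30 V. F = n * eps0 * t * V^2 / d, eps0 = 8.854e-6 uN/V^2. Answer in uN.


Step 1: Parameters: n=129, eps0=8.854e-6 uN/V^2, t=19 um, V=30 V, d=4 um
Step 2: V^2 = 900
Step 3: F = 129 * 8.854e-6 * 19 * 900 / 4
F = 4.883 uN


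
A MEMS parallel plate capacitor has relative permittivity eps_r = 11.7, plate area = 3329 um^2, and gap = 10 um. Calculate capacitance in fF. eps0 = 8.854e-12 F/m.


Step 1: Convert area to m^2: A = 3329e-12 m^2
Step 2: Convert gap to m: d = 10e-6 m
Step 3: C = eps0 * eps_r * A / d
C = 8.854e-12 * 11.7 * 3329e-12 / 10e-6
Step 4: Convert to fF (multiply by 1e15).
C = 34.49 fF


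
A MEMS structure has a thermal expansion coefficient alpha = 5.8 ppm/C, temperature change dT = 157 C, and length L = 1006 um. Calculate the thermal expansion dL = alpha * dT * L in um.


Step 1: Convert CTE: alpha = 5.8 ppm/C = 5.8e-6 /C
Step 2: dL = 5.8e-6 * 157 * 1006
dL = 0.9161 um


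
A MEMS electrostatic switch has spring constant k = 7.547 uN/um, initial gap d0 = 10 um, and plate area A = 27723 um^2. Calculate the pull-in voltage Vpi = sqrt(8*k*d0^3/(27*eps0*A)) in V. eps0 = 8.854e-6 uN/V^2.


Step 1: Compute numerator: 8 * k * d0^3 = 8 * 7.547 * 10^3 = 60376.0
Step 2: Compute denominator: 27 * eps0 * A = 27 * 8.854e-6 * 27723 = 6.627405
Step 3: Vpi = sqrt(60376.0 / 6.627405)
Vpi = 95.45 V


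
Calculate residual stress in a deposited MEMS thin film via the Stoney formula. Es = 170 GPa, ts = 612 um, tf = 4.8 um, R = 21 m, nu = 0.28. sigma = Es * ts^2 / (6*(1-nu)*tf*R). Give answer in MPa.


Step 1: Compute numerator: Es * ts^2 = 170 * 612^2 = 63672480 (GPa*um^2)
Step 2: Compute denominator (R in um): 6*(1-nu)*tf*R = 6*0.72*4.8*21e6 = 435456000.0 (um^2)
Step 3: sigma (GPa) = 63672480 / 435456000.0 = 1.4622e-01 GPa
Step 4: Convert to MPa (x1000): sigma = 146.2 MPa


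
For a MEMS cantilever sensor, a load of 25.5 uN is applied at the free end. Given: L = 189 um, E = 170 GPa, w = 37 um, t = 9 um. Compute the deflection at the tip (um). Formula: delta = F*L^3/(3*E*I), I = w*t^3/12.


Step 1: Calculate the second moment of area.
I = w * t^3 / 12 = 37 * 9^3 / 12 = 2247.75 um^4
Step 2: Convert E to consistent units (1 GPa = 1000 uN/um^2).
E = 170 GPa = 170000 uN/um^2
Step 3: Calculate tip deflection.
delta = F * L^3 / (3 * E * I)
delta = 25.5 * 189^3 / (3 * 170000 * 2247.75)
delta = 0.1502 um


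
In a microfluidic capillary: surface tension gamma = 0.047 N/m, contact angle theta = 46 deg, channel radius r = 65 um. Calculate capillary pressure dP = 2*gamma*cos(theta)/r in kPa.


Step 1: cos(46 deg) = 0.6947
Step 2: Convert r to m: r = 65e-6 m
Step 3: dP = 2 * 0.047 * 0.6947 / 65e-6 = 1004.6 Pa
Step 4: Convert Pa to kPa (divide by 1000).
dP = 1.0 kPa


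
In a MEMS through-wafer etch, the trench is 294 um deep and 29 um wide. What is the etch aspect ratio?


Step 1: AR = depth / width
Step 2: AR = 294 / 29
AR = 10.1


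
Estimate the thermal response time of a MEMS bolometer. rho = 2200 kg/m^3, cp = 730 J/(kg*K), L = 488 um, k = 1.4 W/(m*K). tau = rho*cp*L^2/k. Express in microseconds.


Step 1: Convert L to m: L = 488e-6 m
Step 2: L^2 = (488e-6)^2 = 2.38144e-07 m^2
Step 3: tau = 2200 * 730 * 2.38144e-07 / 1.4 = 2.7318518857e-01 s
Step 4: Convert to microseconds (multiply by 1e6).
tau = 273185.189 us


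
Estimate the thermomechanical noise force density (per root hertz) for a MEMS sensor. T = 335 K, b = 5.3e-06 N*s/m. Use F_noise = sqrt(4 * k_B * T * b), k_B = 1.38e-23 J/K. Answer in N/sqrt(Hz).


Step 1: Compute 4 * k_B * T * b
= 4 * 1.38e-23 * 335 * 5.3e-06
= 9.8008e-26 N^2/Hz
Step 2: F_noise = sqrt(9.8008e-26)
F_noise = 3.13e-13 N/sqrt(Hz)


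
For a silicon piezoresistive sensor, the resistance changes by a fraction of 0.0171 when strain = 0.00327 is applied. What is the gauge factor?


Step 1: Identify values.
dR/R = 0.0171, strain = 0.00327
Step 2: GF = (dR/R) / strain = 0.0171 / 0.00327
GF = 5.2


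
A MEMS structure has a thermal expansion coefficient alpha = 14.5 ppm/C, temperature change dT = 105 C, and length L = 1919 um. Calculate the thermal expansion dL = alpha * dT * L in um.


Step 1: Convert CTE: alpha = 14.5 ppm/C = 14.5e-6 /C
Step 2: dL = 14.5e-6 * 105 * 1919
dL = 2.9217 um


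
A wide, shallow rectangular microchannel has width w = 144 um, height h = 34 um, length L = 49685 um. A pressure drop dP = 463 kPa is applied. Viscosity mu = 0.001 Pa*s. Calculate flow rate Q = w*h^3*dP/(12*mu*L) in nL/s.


Step 1: Convert all dimensions to SI (meters).
w = 144e-6 m, h = 34e-6 m, L = 49685e-6 m, dP = 463e3 Pa
Step 2: Q = w * h^3 * dP / (12 * mu * L)
Q = 144e-6 * (34e-6)^3 * 463e3 / (12 * 0.001 * 49685e-6) = 4.3951499e-09 m^3/s
Step 3: Convert Q from m^3/s to nL/s (1 m^3 = 1e12 nL, so multiply by 1e12).
Q = 4395.15 nL/s


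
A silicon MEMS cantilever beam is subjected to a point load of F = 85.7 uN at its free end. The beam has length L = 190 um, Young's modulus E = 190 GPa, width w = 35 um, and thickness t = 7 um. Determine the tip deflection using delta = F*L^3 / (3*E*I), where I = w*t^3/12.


Step 1: Calculate the second moment of area.
I = w * t^3 / 12 = 35 * 7^3 / 12 = 1000.4167 um^4
Step 2: Convert E to consistent units (1 GPa = 1000 uN/um^2).
E = 190 GPa = 190000 uN/um^2
Step 3: Calculate tip deflection.
delta = F * L^3 / (3 * E * I)
delta = 85.7 * 190^3 / (3 * 190000 * 1000.4167)
delta = 1.0308 um


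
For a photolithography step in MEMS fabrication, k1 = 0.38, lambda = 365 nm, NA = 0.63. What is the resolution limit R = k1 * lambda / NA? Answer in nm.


Step 1: Identify values: k1 = 0.38, lambda = 365 nm, NA = 0.63
Step 2: R = k1 * lambda / NA
R = 0.38 * 365 / 0.63
R = 220.2 nm


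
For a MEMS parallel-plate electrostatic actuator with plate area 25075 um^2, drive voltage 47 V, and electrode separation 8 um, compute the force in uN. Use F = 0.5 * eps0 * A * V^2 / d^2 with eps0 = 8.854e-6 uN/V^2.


Step 1: Identify parameters.
eps0 = 8.854e-6 uN/V^2, A = 25075 um^2, V = 47 V, d = 8 um
Step 2: Compute V^2 = 47^2 = 2209
Step 3: Compute d^2 = 8^2 = 64
Step 4: F = 0.5 * 8.854e-6 * 25075 * 2209 / 64
F = 3.831 uN


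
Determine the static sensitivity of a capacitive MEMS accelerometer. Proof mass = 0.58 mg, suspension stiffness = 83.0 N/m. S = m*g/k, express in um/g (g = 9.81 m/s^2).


Step 1: Convert mass: m = 0.58 mg = 5.80e-07 kg
Step 2: S = m * g / k = 5.80e-07 * 9.81 / 83.0
Step 3: S = 6.86e-08 m/g
Step 4: Convert to um/g: S = 0.069 um/g


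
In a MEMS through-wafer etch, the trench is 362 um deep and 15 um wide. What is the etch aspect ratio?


Step 1: AR = depth / width
Step 2: AR = 362 / 15
AR = 24.1


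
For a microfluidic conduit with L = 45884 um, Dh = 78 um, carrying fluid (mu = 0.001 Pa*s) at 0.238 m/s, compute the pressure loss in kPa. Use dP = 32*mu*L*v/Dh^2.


Step 1: Convert to SI: L = 45884e-6 m, Dh = 78e-6 m
Step 2: dP = 32 * 0.001 * 45884e-6 * 0.238 / (78e-6)^2
Step 3: dP = 57437.96 Pa
Step 4: Convert to kPa: dP = 57.44 kPa


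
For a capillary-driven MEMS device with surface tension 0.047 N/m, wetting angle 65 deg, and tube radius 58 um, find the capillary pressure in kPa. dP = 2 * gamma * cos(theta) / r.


Step 1: cos(65 deg) = 0.4226
Step 2: Convert r to m: r = 58e-6 m
Step 3: dP = 2 * 0.047 * 0.4226 / 58e-6 = 684.9 Pa
Step 4: Convert Pa to kPa (divide by 1000).
dP = 0.68 kPa


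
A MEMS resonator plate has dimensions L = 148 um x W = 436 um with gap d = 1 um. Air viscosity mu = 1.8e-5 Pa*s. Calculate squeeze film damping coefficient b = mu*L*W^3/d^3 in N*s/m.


Step 1: Convert to SI.
L = 148e-6 m, W = 436e-6 m, d = 1e-6 m
Step 2: W^3 = (436e-6)^3 = 8.29e-11 m^3
Step 3: d^3 = (1e-6)^3 = 1.00e-18 m^3
Step 4: b = 1.8e-5 * 148e-6 * 8.29e-11 / 1.00e-18
b = 2.21e-01 N*s/m


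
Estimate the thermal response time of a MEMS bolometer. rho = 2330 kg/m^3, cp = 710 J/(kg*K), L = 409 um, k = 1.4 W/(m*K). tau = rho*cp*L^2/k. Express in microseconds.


Step 1: Convert L to m: L = 409e-6 m
Step 2: L^2 = (409e-6)^2 = 1.67281e-07 m^2
Step 3: tau = 2330 * 710 * 1.67281e-07 / 1.4 = 1.9766639879e-01 s
Step 4: Convert to microseconds (multiply by 1e6).
tau = 197666.399 us


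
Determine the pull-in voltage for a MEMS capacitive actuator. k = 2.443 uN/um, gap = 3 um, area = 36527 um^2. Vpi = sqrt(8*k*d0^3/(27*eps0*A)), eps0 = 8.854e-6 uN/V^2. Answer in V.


Step 1: Compute numerator: 8 * k * d0^3 = 8 * 2.443 * 3^3 = 527.688
Step 2: Compute denominator: 27 * eps0 * A = 27 * 8.854e-6 * 36527 = 8.732072
Step 3: Vpi = sqrt(527.688 / 8.732072)
Vpi = 7.77 V


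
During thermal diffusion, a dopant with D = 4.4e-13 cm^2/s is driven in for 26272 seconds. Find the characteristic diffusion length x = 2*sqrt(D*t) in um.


Step 1: Compute D*t = 4.4e-13 * 26272 = 1.155968e-08 cm^2
Step 2: sqrt(D*t) = 1.0752e-04 cm
Step 3: x = 2 * 1.0752e-04 cm = 2.1504e-04 cm
Step 4: Convert to um (1 cm = 1e4 um): x = 2.15 um


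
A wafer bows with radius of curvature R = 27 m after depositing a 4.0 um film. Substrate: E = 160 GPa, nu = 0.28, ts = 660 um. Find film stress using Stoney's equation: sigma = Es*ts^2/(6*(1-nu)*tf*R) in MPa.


Step 1: Compute numerator: Es * ts^2 = 160 * 660^2 = 69696000 (GPa*um^2)
Step 2: Compute denominator (R in um): 6*(1-nu)*tf*R = 6*0.72*4.0*27e6 = 466560000.0 (um^2)
Step 3: sigma (GPa) = 69696000 / 466560000.0 = 1.49383e-01 GPa
Step 4: Convert to MPa (x1000): sigma = 149.4 MPa


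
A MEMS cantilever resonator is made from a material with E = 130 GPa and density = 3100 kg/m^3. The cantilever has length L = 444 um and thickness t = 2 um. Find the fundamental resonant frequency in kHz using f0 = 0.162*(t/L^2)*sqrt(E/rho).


Step 1: Convert units to SI.
t_SI = 2e-6 m, L_SI = 444e-6 m
Step 2: Calculate sqrt(E/rho).
sqrt(130e9 / 3100) = 6475.76 m/s
Step 3: Compute f0.
f0 = 0.162 * 2e-6 / (444e-6)^2 * 6475.76 = 10643.1 Hz = 10.64 kHz


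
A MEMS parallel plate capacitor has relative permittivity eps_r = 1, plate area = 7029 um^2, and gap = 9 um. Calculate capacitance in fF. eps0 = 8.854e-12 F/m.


Step 1: Convert area to m^2: A = 7029e-12 m^2
Step 2: Convert gap to m: d = 9e-6 m
Step 3: C = eps0 * eps_r * A / d
C = 8.854e-12 * 1 * 7029e-12 / 9e-6
Step 4: Convert to fF (multiply by 1e15).
C = 6.91 fF


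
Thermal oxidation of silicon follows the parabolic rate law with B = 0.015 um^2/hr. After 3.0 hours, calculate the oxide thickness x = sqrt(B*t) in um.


Step 1: Compute B*t = 0.015 * 3.0 = 0.045
Step 2: x = sqrt(0.045)
x = 0.212 um


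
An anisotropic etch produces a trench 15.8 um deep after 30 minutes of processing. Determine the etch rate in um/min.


Step 1: Etch rate = depth / time
Step 2: rate = 15.8 / 30
rate = 0.527 um/min


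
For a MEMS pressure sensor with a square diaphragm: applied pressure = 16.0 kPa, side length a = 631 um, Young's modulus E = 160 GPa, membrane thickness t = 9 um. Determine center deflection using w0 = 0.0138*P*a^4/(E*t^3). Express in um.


Step 1: Convert pressure to compatible units (E is in GPa, so P in GPa).
P = 16.0 kPa = 16.0e-6 GPa
Step 2: Compute numerator: 0.0138 * P * a^4.
a^4 = 631^4 = 158532181921
numerator = 0.0138 * 16.0e-6 * 158532181921 = 3.50039e+04
Step 3: Compute denominator: E * t^3 = 160 * 9^3 = 116640
Step 4: w0 = numerator / denominator = 3.50039e+04 / 116640 = 0.3001 um


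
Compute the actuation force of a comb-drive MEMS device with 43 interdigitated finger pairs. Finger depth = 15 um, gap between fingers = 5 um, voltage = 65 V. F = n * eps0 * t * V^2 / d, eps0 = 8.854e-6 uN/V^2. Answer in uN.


Step 1: Parameters: n=43, eps0=8.854e-6 uN/V^2, t=15 um, V=65 V, d=5 um
Step 2: V^2 = 4225
Step 3: F = 43 * 8.854e-6 * 15 * 4225 / 5
F = 4.826 uN


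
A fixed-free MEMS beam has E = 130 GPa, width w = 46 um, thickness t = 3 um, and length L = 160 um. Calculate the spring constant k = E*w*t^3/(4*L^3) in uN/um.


Step 1: Convert E to consistent units (1 GPa = 1000 uN/um^2).
E = 130 GPa = 130000 uN/um^2
Step 2: Compute t^3 = 3^3 = 27
Step 3: Compute L^3 = 160^3 = 4096000
Step 4: k = 130000 * 46 * 27 / (4 * 4096000)
k = 9.8547 uN/um


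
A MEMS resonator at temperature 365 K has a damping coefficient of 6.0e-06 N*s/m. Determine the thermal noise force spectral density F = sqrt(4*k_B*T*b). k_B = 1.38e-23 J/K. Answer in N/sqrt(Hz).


Step 1: Compute 4 * k_B * T * b
= 4 * 1.38e-23 * 365 * 6.0e-06
= 1.2089e-25 N^2/Hz
Step 2: F_noise = sqrt(1.2089e-25)
F_noise = 3.48e-13 N/sqrt(Hz)


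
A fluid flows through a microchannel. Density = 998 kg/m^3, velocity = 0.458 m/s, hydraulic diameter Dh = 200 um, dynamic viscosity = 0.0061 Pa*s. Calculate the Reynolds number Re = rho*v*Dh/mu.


Step 1: Convert Dh to meters: Dh = 200e-6 m
Step 2: Re = rho * v * Dh / mu
Re = 998 * 0.458 * 200e-6 / 0.0061
Re = 14.986


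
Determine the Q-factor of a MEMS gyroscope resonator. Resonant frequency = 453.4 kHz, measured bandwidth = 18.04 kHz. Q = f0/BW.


Step 1: Q = f0 / bandwidth
Step 2: Q = 453.4 / 18.04
Q = 25.1


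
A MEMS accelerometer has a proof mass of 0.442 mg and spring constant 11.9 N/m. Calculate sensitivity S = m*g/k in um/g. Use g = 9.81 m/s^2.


Step 1: Convert mass: m = 0.442 mg = 4.42e-07 kg
Step 2: S = m * g / k = 4.42e-07 * 9.81 / 11.9
Step 3: S = 3.64e-07 m/g
Step 4: Convert to um/g: S = 0.364 um/g


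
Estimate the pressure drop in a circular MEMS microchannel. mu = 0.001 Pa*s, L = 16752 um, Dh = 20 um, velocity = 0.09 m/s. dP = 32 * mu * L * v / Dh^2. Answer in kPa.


Step 1: Convert to SI: L = 16752e-6 m, Dh = 20e-6 m
Step 2: dP = 32 * 0.001 * 16752e-6 * 0.09 / (20e-6)^2
Step 3: dP = 120614.40 Pa
Step 4: Convert to kPa: dP = 120.61 kPa


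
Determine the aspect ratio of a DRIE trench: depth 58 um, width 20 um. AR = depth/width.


Step 1: AR = depth / width
Step 2: AR = 58 / 20
AR = 2.9


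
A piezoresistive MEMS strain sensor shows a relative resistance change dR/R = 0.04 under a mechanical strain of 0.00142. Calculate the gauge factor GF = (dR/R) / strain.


Step 1: Identify values.
dR/R = 0.04, strain = 0.00142
Step 2: GF = (dR/R) / strain = 0.04 / 0.00142
GF = 28.2


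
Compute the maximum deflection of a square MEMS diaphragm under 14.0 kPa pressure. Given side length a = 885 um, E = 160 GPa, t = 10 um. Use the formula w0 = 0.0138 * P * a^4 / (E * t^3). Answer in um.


Step 1: Convert pressure to compatible units (E is in GPa, so P in GPa).
P = 14.0 kPa = 14.0e-6 GPa
Step 2: Compute numerator: 0.0138 * P * a^4.
a^4 = 885^4 = 613441400625
numerator = 0.0138 * 14.0e-6 * 613441400625 = 1.18517e+05
Step 3: Compute denominator: E * t^3 = 160 * 10^3 = 160000
Step 4: w0 = numerator / denominator = 1.18517e+05 / 160000 = 0.7407 um


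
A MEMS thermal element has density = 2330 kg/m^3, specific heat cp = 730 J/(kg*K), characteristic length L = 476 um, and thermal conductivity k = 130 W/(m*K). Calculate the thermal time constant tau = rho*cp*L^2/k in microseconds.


Step 1: Convert L to m: L = 476e-6 m
Step 2: L^2 = (476e-6)^2 = 2.26576e-07 m^2
Step 3: tau = 2330 * 730 * 2.26576e-07 / 130 = 2.96448553e-03 s
Step 4: Convert to microseconds (multiply by 1e6).
tau = 2964.486 us


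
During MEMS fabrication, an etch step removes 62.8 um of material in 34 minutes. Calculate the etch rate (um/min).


Step 1: Etch rate = depth / time
Step 2: rate = 62.8 / 34
rate = 1.847 um/min


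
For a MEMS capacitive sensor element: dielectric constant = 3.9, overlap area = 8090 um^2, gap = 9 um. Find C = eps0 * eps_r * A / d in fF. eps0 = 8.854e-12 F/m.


Step 1: Convert area to m^2: A = 8090e-12 m^2
Step 2: Convert gap to m: d = 9e-6 m
Step 3: C = eps0 * eps_r * A / d
C = 8.854e-12 * 3.9 * 8090e-12 / 9e-6
Step 4: Convert to fF (multiply by 1e15).
C = 31.04 fF


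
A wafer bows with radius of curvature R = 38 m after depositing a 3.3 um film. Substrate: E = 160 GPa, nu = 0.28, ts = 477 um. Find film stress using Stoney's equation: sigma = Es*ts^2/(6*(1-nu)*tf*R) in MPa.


Step 1: Compute numerator: Es * ts^2 = 160 * 477^2 = 36404640 (GPa*um^2)
Step 2: Compute denominator (R in um): 6*(1-nu)*tf*R = 6*0.72*3.3*38e6 = 541728000.0 (um^2)
Step 3: sigma (GPa) = 36404640 / 541728000.0 = 6.7201e-02 GPa
Step 4: Convert to MPa (x1000): sigma = 67.2 MPa


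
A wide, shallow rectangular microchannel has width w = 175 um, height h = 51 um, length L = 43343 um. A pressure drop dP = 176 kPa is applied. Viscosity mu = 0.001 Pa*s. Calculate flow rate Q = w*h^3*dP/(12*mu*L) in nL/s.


Step 1: Convert all dimensions to SI (meters).
w = 175e-6 m, h = 51e-6 m, L = 43343e-6 m, dP = 176e3 Pa
Step 2: Q = w * h^3 * dP / (12 * mu * L)
Q = 175e-6 * (51e-6)^3 * 176e3 / (12 * 0.001 * 43343e-6) = 7.85526844e-09 m^3/s
Step 3: Convert Q from m^3/s to nL/s (1 m^3 = 1e12 nL, so multiply by 1e12).
Q = 7855.268 nL/s


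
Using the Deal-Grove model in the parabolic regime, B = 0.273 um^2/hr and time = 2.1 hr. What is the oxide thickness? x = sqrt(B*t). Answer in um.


Step 1: Compute B*t = 0.273 * 2.1 = 0.5733
Step 2: x = sqrt(0.5733)
x = 0.757 um


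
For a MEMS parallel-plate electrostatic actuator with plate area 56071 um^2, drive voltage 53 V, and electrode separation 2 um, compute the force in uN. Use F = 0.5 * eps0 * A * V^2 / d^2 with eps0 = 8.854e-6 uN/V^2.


Step 1: Identify parameters.
eps0 = 8.854e-6 uN/V^2, A = 56071 um^2, V = 53 V, d = 2 um
Step 2: Compute V^2 = 53^2 = 2809
Step 3: Compute d^2 = 2^2 = 4
Step 4: F = 0.5 * 8.854e-6 * 56071 * 2809 / 4
F = 174.317 uN


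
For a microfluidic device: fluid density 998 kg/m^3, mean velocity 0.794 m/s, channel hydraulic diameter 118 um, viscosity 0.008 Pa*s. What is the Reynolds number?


Step 1: Convert Dh to meters: Dh = 118e-6 m
Step 2: Re = rho * v * Dh / mu
Re = 998 * 0.794 * 118e-6 / 0.008
Re = 11.688


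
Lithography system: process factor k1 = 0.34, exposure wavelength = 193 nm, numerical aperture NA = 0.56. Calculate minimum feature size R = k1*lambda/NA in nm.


Step 1: Identify values: k1 = 0.34, lambda = 193 nm, NA = 0.56
Step 2: R = k1 * lambda / NA
R = 0.34 * 193 / 0.56
R = 117.2 nm


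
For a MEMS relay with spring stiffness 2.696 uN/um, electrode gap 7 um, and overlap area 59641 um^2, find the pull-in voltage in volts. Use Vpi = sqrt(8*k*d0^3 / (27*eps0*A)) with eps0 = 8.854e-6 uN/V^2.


Step 1: Compute numerator: 8 * k * d0^3 = 8 * 2.696 * 7^3 = 7397.824
Step 2: Compute denominator: 27 * eps0 * A = 27 * 8.854e-6 * 59641 = 14.257658
Step 3: Vpi = sqrt(7397.824 / 14.257658)
Vpi = 22.78 V


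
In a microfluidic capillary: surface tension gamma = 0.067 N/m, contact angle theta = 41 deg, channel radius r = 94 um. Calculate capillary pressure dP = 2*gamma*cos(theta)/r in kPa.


Step 1: cos(41 deg) = 0.7547
Step 2: Convert r to m: r = 94e-6 m
Step 3: dP = 2 * 0.067 * 0.7547 / 94e-6 = 1075.8 Pa
Step 4: Convert Pa to kPa (divide by 1000).
dP = 1.08 kPa


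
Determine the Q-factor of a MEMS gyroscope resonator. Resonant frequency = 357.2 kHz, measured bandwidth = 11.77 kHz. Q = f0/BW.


Step 1: Q = f0 / bandwidth
Step 2: Q = 357.2 / 11.77
Q = 30.3


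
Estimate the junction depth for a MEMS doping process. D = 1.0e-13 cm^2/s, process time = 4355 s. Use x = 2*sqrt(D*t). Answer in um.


Step 1: Compute D*t = 1.0e-13 * 4355 = 4.355e-10 cm^2
Step 2: sqrt(D*t) = 2.0869e-05 cm
Step 3: x = 2 * 2.0869e-05 cm = 4.1738e-05 cm
Step 4: Convert to um (1 cm = 1e4 um): x = 0.417 um


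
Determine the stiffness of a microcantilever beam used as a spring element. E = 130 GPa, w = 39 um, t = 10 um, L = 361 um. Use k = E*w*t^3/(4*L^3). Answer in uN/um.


Step 1: Convert E to consistent units (1 GPa = 1000 uN/um^2).
E = 130 GPa = 130000 uN/um^2
Step 2: Compute t^3 = 10^3 = 1000
Step 3: Compute L^3 = 361^3 = 47045881
Step 4: k = 130000 * 39 * 1000 / (4 * 47045881)
k = 26.9418 uN/um


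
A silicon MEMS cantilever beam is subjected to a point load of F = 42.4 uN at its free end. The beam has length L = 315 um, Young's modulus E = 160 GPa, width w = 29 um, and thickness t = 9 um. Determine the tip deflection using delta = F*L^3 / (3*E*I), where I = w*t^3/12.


Step 1: Calculate the second moment of area.
I = w * t^3 / 12 = 29 * 9^3 / 12 = 1761.75 um^4
Step 2: Convert E to consistent units (1 GPa = 1000 uN/um^2).
E = 160 GPa = 160000 uN/um^2
Step 3: Calculate tip deflection.
delta = F * L^3 / (3 * E * I)
delta = 42.4 * 315^3 / (3 * 160000 * 1761.75)
delta = 1.5672 um


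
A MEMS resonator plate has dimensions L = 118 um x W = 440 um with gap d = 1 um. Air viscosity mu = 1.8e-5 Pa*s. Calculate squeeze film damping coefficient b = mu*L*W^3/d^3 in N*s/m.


Step 1: Convert to SI.
L = 118e-6 m, W = 440e-6 m, d = 1e-6 m
Step 2: W^3 = (440e-6)^3 = 8.52e-11 m^3
Step 3: d^3 = (1e-6)^3 = 1.00e-18 m^3
Step 4: b = 1.8e-5 * 118e-6 * 8.52e-11 / 1.00e-18
b = 1.81e-01 N*s/m


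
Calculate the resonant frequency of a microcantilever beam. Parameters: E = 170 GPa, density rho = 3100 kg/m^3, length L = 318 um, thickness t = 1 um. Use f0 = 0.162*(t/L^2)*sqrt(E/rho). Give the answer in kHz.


Step 1: Convert units to SI.
t_SI = 1e-6 m, L_SI = 318e-6 m
Step 2: Calculate sqrt(E/rho).
sqrt(170e9 / 3100) = 7405.32 m/s
Step 3: Compute f0.
f0 = 0.162 * 1e-6 / (318e-6)^2 * 7405.32 = 11863.3 Hz = 11.86 kHz


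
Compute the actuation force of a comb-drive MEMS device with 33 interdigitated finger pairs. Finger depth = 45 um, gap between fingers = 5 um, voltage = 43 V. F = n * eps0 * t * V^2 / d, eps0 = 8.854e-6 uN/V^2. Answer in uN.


Step 1: Parameters: n=33, eps0=8.854e-6 uN/V^2, t=45 um, V=43 V, d=5 um
Step 2: V^2 = 1849
Step 3: F = 33 * 8.854e-6 * 45 * 1849 / 5
F = 4.862 uN


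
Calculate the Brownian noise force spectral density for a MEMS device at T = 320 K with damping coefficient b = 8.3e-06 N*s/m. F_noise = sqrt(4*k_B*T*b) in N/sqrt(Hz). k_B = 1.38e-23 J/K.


Step 1: Compute 4 * k_B * T * b
= 4 * 1.38e-23 * 320 * 8.3e-06
= 1.4661e-25 N^2/Hz
Step 2: F_noise = sqrt(1.4661e-25)
F_noise = 3.83e-13 N/sqrt(Hz)


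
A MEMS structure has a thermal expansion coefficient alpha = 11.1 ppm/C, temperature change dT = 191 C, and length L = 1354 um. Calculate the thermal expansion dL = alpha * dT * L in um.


Step 1: Convert CTE: alpha = 11.1 ppm/C = 11.1e-6 /C
Step 2: dL = 11.1e-6 * 191 * 1354
dL = 2.8706 um


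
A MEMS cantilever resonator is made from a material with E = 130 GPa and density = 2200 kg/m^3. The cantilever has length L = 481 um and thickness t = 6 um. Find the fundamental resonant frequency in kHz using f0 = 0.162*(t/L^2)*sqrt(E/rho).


Step 1: Convert units to SI.
t_SI = 6e-6 m, L_SI = 481e-6 m
Step 2: Calculate sqrt(E/rho).
sqrt(130e9 / 2200) = 7687.06 m/s
Step 3: Compute f0.
f0 = 0.162 * 6e-6 / (481e-6)^2 * 7687.06 = 32295.1 Hz = 32.3 kHz


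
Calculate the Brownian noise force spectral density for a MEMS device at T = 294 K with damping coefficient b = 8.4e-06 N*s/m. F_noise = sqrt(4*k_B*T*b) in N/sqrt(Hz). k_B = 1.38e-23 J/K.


Step 1: Compute 4 * k_B * T * b
= 4 * 1.38e-23 * 294 * 8.4e-06
= 1.3632e-25 N^2/Hz
Step 2: F_noise = sqrt(1.3632e-25)
F_noise = 3.69e-13 N/sqrt(Hz)


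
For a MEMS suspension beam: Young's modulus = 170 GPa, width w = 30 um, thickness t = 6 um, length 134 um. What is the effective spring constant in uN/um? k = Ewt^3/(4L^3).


Step 1: Convert E to consistent units (1 GPa = 1000 uN/um^2).
E = 170 GPa = 170000 uN/um^2
Step 2: Compute t^3 = 6^3 = 216
Step 3: Compute L^3 = 134^3 = 2406104
Step 4: k = 170000 * 30 * 216 / (4 * 2406104)
k = 114.4589 uN/um


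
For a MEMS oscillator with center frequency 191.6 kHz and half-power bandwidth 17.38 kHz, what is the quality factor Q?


Step 1: Q = f0 / bandwidth
Step 2: Q = 191.6 / 17.38
Q = 11.0


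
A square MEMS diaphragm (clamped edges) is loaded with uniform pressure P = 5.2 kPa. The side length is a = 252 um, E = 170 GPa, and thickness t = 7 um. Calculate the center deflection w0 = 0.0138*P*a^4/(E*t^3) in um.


Step 1: Convert pressure to compatible units (E is in GPa, so P in GPa).
P = 5.2 kPa = 5.2e-6 GPa
Step 2: Compute numerator: 0.0138 * P * a^4.
a^4 = 252^4 = 4032758016
numerator = 0.0138 * 5.2e-6 * 4032758016 = 2.89e+02
Step 3: Compute denominator: E * t^3 = 170 * 7^3 = 58310
Step 4: w0 = numerator / denominator = 2.89e+02 / 58310 = 0.005 um


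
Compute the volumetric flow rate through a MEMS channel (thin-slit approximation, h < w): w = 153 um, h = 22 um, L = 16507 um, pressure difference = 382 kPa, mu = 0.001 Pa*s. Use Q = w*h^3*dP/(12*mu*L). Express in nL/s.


Step 1: Convert all dimensions to SI (meters).
w = 153e-6 m, h = 22e-6 m, L = 16507e-6 m, dP = 382e3 Pa
Step 2: Q = w * h^3 * dP / (12 * mu * L)
Q = 153e-6 * (22e-6)^3 * 382e3 / (12 * 0.001 * 16507e-6) = 3.14176313e-09 m^3/s
Step 3: Convert Q from m^3/s to nL/s (1 m^3 = 1e12 nL, so multiply by 1e12).
Q = 3141.763 nL/s


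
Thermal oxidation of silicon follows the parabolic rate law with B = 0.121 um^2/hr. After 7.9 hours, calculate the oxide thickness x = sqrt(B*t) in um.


Step 1: Compute B*t = 0.121 * 7.9 = 0.9559
Step 2: x = sqrt(0.9559)
x = 0.978 um


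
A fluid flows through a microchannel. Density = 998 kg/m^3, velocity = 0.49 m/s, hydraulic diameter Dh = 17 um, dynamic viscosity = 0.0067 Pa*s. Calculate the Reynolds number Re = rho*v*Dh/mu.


Step 1: Convert Dh to meters: Dh = 17e-6 m
Step 2: Re = rho * v * Dh / mu
Re = 998 * 0.49 * 17e-6 / 0.0067
Re = 1.241


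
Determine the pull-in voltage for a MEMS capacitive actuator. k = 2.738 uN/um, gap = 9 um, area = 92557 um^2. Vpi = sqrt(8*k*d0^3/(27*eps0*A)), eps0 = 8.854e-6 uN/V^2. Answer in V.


Step 1: Compute numerator: 8 * k * d0^3 = 8 * 2.738 * 9^3 = 15968.016
Step 2: Compute denominator: 27 * eps0 * A = 27 * 8.854e-6 * 92557 = 22.126491
Step 3: Vpi = sqrt(15968.016 / 22.126491)
Vpi = 26.86 V


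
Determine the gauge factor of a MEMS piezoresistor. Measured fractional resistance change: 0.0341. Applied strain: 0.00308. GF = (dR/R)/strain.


Step 1: Identify values.
dR/R = 0.0341, strain = 0.00308
Step 2: GF = (dR/R) / strain = 0.0341 / 0.00308
GF = 11.1


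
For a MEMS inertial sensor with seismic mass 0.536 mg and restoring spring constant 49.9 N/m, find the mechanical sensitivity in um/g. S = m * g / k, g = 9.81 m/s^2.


Step 1: Convert mass: m = 0.536 mg = 5.36e-07 kg
Step 2: S = m * g / k = 5.36e-07 * 9.81 / 49.9
Step 3: S = 1.05e-07 m/g
Step 4: Convert to um/g: S = 0.105 um/g


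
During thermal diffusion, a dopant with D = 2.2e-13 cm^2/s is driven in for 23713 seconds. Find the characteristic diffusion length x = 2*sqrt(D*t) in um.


Step 1: Compute D*t = 2.2e-13 * 23713 = 5.21686e-09 cm^2
Step 2: sqrt(D*t) = 7.22278e-05 cm
Step 3: x = 2 * 7.22278e-05 cm = 1.444556e-04 cm
Step 4: Convert to um (1 cm = 1e4 um): x = 1.445 um


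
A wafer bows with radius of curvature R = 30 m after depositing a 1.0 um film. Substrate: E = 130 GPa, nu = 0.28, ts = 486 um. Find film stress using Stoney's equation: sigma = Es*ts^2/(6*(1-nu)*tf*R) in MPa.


Step 1: Compute numerator: Es * ts^2 = 130 * 486^2 = 30705480 (GPa*um^2)
Step 2: Compute denominator (R in um): 6*(1-nu)*tf*R = 6*0.72*1.0*30e6 = 129600000.0 (um^2)
Step 3: sigma (GPa) = 30705480 / 129600000.0 = 2.36925e-01 GPa
Step 4: Convert to MPa (x1000): sigma = 236.9 MPa


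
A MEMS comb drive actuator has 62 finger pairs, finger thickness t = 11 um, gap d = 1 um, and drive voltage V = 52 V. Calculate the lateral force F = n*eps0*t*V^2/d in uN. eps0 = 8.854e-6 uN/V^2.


Step 1: Parameters: n=62, eps0=8.854e-6 uN/V^2, t=11 um, V=52 V, d=1 um
Step 2: V^2 = 2704
Step 3: F = 62 * 8.854e-6 * 11 * 2704 / 1
F = 16.328 uN


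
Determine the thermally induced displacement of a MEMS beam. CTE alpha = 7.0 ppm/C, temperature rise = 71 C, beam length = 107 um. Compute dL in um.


Step 1: Convert CTE: alpha = 7.0 ppm/C = 7.0e-6 /C
Step 2: dL = 7.0e-6 * 71 * 107
dL = 0.0532 um


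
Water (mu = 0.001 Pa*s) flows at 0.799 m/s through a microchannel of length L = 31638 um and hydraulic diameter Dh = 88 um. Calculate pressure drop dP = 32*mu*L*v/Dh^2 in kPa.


Step 1: Convert to SI: L = 31638e-6 m, Dh = 88e-6 m
Step 2: dP = 32 * 0.001 * 31638e-6 * 0.799 / (88e-6)^2
Step 3: dP = 104457.69 Pa
Step 4: Convert to kPa: dP = 104.46 kPa


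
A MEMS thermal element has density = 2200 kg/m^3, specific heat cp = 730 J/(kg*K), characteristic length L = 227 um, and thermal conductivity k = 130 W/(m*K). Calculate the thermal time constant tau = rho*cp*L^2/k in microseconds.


Step 1: Convert L to m: L = 227e-6 m
Step 2: L^2 = (227e-6)^2 = 5.1529e-08 m^2
Step 3: tau = 2200 * 730 * 5.1529e-08 / 130 = 6.3658134e-04 s
Step 4: Convert to microseconds (multiply by 1e6).
tau = 636.581 us


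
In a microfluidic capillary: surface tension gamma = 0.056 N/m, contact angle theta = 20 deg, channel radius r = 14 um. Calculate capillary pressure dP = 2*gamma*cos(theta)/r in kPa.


Step 1: cos(20 deg) = 0.9397
Step 2: Convert r to m: r = 14e-6 m
Step 3: dP = 2 * 0.056 * 0.9397 / 14e-6 = 7517.6 Pa
Step 4: Convert Pa to kPa (divide by 1000).
dP = 7.52 kPa


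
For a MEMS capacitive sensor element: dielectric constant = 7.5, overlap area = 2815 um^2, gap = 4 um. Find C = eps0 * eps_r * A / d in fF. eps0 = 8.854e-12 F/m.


Step 1: Convert area to m^2: A = 2815e-12 m^2
Step 2: Convert gap to m: d = 4e-6 m
Step 3: C = eps0 * eps_r * A / d
C = 8.854e-12 * 7.5 * 2815e-12 / 4e-6
Step 4: Convert to fF (multiply by 1e15).
C = 46.73 fF


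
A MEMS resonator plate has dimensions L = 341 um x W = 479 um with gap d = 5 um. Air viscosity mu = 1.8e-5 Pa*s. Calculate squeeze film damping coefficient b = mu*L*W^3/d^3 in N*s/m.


Step 1: Convert to SI.
L = 341e-6 m, W = 479e-6 m, d = 5e-6 m
Step 2: W^3 = (479e-6)^3 = 1.10e-10 m^3
Step 3: d^3 = (5e-6)^3 = 1.25e-16 m^3
Step 4: b = 1.8e-5 * 341e-6 * 1.10e-10 / 1.25e-16
b = 5.40e-03 N*s/m


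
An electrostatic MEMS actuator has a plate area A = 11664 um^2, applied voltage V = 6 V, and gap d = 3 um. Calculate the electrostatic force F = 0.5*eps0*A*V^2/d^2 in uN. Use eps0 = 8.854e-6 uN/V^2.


Step 1: Identify parameters.
eps0 = 8.854e-6 uN/V^2, A = 11664 um^2, V = 6 V, d = 3 um
Step 2: Compute V^2 = 6^2 = 36
Step 3: Compute d^2 = 3^2 = 9
Step 4: F = 0.5 * 8.854e-6 * 11664 * 36 / 9
F = 0.207 uN


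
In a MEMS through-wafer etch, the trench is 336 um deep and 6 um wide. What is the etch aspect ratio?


Step 1: AR = depth / width
Step 2: AR = 336 / 6
AR = 56.0


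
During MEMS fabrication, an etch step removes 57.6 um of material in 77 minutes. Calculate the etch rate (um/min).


Step 1: Etch rate = depth / time
Step 2: rate = 57.6 / 77
rate = 0.748 um/min


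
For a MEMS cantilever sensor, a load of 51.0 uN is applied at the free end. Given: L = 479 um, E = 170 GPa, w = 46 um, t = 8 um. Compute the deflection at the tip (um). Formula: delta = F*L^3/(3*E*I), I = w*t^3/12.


Step 1: Calculate the second moment of area.
I = w * t^3 / 12 = 46 * 8^3 / 12 = 1962.6667 um^4
Step 2: Convert E to consistent units (1 GPa = 1000 uN/um^2).
E = 170 GPa = 170000 uN/um^2
Step 3: Calculate tip deflection.
delta = F * L^3 / (3 * E * I)
delta = 51.0 * 479^3 / (3 * 170000 * 1962.6667)
delta = 5.5996 um


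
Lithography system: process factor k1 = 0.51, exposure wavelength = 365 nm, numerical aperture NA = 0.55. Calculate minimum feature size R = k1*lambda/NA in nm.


Step 1: Identify values: k1 = 0.51, lambda = 365 nm, NA = 0.55
Step 2: R = k1 * lambda / NA
R = 0.51 * 365 / 0.55
R = 338.5 nm


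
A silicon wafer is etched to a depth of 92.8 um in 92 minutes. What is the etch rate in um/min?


Step 1: Etch rate = depth / time
Step 2: rate = 92.8 / 92
rate = 1.009 um/min


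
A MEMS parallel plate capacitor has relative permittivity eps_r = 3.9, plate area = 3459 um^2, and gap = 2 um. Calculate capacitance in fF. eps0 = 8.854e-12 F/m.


Step 1: Convert area to m^2: A = 3459e-12 m^2
Step 2: Convert gap to m: d = 2e-6 m
Step 3: C = eps0 * eps_r * A / d
C = 8.854e-12 * 3.9 * 3459e-12 / 2e-6
Step 4: Convert to fF (multiply by 1e15).
C = 59.72 fF


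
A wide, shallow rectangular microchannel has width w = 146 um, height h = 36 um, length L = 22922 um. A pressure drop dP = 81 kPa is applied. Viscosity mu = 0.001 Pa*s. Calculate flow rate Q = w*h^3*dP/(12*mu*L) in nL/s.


Step 1: Convert all dimensions to SI (meters).
w = 146e-6 m, h = 36e-6 m, L = 22922e-6 m, dP = 81e3 Pa
Step 2: Q = w * h^3 * dP / (12 * mu * L)
Q = 146e-6 * (36e-6)^3 * 81e3 / (12 * 0.001 * 22922e-6) = 2.00591083e-09 m^3/s
Step 3: Convert Q from m^3/s to nL/s (1 m^3 = 1e12 nL, so multiply by 1e12).
Q = 2005.911 nL/s


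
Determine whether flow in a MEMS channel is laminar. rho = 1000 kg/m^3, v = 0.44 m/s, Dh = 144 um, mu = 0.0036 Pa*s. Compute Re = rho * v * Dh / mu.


Step 1: Convert Dh to meters: Dh = 144e-6 m
Step 2: Re = rho * v * Dh / mu
Re = 1000 * 0.44 * 144e-6 / 0.0036
Re = 17.6
Since Re = 17.6 is below ~2300, the flow is laminar.


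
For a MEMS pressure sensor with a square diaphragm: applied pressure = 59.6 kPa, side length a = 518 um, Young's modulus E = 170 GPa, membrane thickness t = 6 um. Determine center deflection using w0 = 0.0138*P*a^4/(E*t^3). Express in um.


Step 1: Convert pressure to compatible units (E is in GPa, so P in GPa).
P = 59.6 kPa = 59.6e-6 GPa
Step 2: Compute numerator: 0.0138 * P * a^4.
a^4 = 518^4 = 71997768976
numerator = 0.0138 * 59.6e-6 * 71997768976 = 5.921673e+04
Step 3: Compute denominator: E * t^3 = 170 * 6^3 = 36720
Step 4: w0 = numerator / denominator = 5.921673e+04 / 36720 = 1.6127 um


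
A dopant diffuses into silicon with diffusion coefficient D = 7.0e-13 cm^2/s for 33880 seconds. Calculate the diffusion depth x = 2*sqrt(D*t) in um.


Step 1: Compute D*t = 7.0e-13 * 33880 = 2.3716e-08 cm^2
Step 2: sqrt(D*t) = 1.54e-04 cm
Step 3: x = 2 * 1.54e-04 cm = 3.08e-04 cm
Step 4: Convert to um (1 cm = 1e4 um): x = 3.08 um


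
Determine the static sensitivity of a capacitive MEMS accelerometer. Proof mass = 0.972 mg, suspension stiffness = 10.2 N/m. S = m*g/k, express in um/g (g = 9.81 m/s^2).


Step 1: Convert mass: m = 0.972 mg = 9.72e-07 kg
Step 2: S = m * g / k = 9.72e-07 * 9.81 / 10.2
Step 3: S = 9.35e-07 m/g
Step 4: Convert to um/g: S = 0.935 um/g


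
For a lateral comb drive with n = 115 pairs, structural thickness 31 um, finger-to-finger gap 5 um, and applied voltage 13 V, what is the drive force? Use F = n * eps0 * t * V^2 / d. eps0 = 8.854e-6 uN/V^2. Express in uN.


Step 1: Parameters: n=115, eps0=8.854e-6 uN/V^2, t=31 um, V=13 V, d=5 um
Step 2: V^2 = 169
Step 3: F = 115 * 8.854e-6 * 31 * 169 / 5
F = 1.067 uN


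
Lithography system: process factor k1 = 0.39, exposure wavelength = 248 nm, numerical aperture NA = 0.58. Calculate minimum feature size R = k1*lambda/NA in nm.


Step 1: Identify values: k1 = 0.39, lambda = 248 nm, NA = 0.58
Step 2: R = k1 * lambda / NA
R = 0.39 * 248 / 0.58
R = 166.8 nm


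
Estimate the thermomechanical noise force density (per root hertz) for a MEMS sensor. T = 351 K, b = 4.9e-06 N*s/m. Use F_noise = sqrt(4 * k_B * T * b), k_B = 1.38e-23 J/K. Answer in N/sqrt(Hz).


Step 1: Compute 4 * k_B * T * b
= 4 * 1.38e-23 * 351 * 4.9e-06
= 9.4938e-26 N^2/Hz
Step 2: F_noise = sqrt(9.4938e-26)
F_noise = 3.08e-13 N/sqrt(Hz)


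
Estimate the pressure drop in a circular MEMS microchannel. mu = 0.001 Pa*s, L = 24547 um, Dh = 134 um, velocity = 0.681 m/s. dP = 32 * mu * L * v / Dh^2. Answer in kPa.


Step 1: Convert to SI: L = 24547e-6 m, Dh = 134e-6 m
Step 2: dP = 32 * 0.001 * 24547e-6 * 0.681 / (134e-6)^2
Step 3: dP = 29791.06 Pa
Step 4: Convert to kPa: dP = 29.79 kPa


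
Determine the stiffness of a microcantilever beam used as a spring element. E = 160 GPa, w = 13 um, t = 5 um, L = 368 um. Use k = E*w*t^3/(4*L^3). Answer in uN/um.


Step 1: Convert E to consistent units (1 GPa = 1000 uN/um^2).
E = 160 GPa = 160000 uN/um^2
Step 2: Compute t^3 = 5^3 = 125
Step 3: Compute L^3 = 368^3 = 49836032
Step 4: k = 160000 * 13 * 125 / (4 * 49836032)
k = 1.3043 uN/um


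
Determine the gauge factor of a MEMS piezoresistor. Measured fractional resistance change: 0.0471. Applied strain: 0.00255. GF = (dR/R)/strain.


Step 1: Identify values.
dR/R = 0.0471, strain = 0.00255
Step 2: GF = (dR/R) / strain = 0.0471 / 0.00255
GF = 18.5


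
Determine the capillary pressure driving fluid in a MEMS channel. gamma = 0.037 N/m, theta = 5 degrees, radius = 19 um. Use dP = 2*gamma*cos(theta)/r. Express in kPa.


Step 1: cos(5 deg) = 0.9962
Step 2: Convert r to m: r = 19e-6 m
Step 3: dP = 2 * 0.037 * 0.9962 / 19e-6 = 3879.9 Pa
Step 4: Convert Pa to kPa (divide by 1000).
dP = 3.88 kPa


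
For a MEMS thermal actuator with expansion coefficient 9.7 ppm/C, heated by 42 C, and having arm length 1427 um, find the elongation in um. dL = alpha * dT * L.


Step 1: Convert CTE: alpha = 9.7 ppm/C = 9.7e-6 /C
Step 2: dL = 9.7e-6 * 42 * 1427
dL = 0.5814 um
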